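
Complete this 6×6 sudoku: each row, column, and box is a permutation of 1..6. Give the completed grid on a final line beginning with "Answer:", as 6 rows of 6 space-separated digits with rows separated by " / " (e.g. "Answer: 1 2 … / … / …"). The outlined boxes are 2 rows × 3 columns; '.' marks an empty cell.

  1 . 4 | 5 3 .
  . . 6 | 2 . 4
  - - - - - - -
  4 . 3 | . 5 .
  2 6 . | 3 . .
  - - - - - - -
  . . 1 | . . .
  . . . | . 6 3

Step 1. [r6c1∈{5}] r6c1 is down to just 5. So r6c1=5.
Step 2. [r4c6∈{1}] nothing but 1 survives at r4c6. So r4c6=1.
Step 3. [r5c5∈{2,4}] in col 5, 2 fits only at r5c5. So r5c5=2.
Step 4. [r2c1∈{3}] r2c1 has the single candidate 3 ⇒ r2c1=3.
Step 5. [r5c4∈{4}] nothing but 4 survives at r5c4, so r5c4=4.
Step 6. [r6c3∈{2}] only 2 remains possible at r6c3. So r6c3=2.
Step 7. [r3c4∈{6}] r3c4's peers cover all but 6. So r3c4=6.
Step 8. [r2c5∈{1}] r2c5 is down to just 1, so r2c5=1.
Step 9. [r3c6∈{2}] r3c6 has the single candidate 2, so r3c6=2.
Step 10. [r2c2∈{5}] r2c2 is down to just 5 ⇒ r2c2=5.
Step 11. [r4c3∈{5}] r4c3 is down to just 5. So r4c3=5.
Step 12. [r6c4∈{1}] r6c4 is down to just 1. So r6c4=1.
Step 13. [r1c6∈{6}] r1c6 has the single candidate 6 ⇒ r1c6=6.
Step 14. [r3c2∈{1}] r3c2's peers cover all but 1. So r3c2=1.
Step 15. [r5c2∈{3}] r5c2's peers cover all but 3, so r5c2=3.
Step 16. [r4c5∈{4}] only 4 remains possible at r4c5. So r4c5=4.
Step 17. [r1c2∈{2}] r1c2's peers cover all but 2. So r1c2=2.
Step 18. [r5c6∈{5}] r5c6 is down to just 5, so r5c6=5.
Step 19. [r6c2∈{4}] nothing but 4 survives at r6c2. So r6c2=4.
Step 20. [r5c1∈{6}] r5c1 is down to just 6, so r5c1=6.

Answer: 1 2 4 5 3 6 / 3 5 6 2 1 4 / 4 1 3 6 5 2 / 2 6 5 3 4 1 / 6 3 1 4 2 5 / 5 4 2 1 6 3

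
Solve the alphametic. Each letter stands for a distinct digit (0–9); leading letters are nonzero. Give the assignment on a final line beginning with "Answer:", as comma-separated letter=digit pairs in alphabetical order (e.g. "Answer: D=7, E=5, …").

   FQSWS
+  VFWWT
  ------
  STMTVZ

Step 1. [col 1: S + T ≡ Z (mod 10)] T=5 is one option consistent with column 1 (S + T ≡ Z (mod 10), carry-in 0) — take it. So T=5.
Step 2. [col 1: S + T ≡ Z (mod 10)] Z=6 is one option consistent with column 1 (S + T ≡ Z (mod 10), carry-in 0) — take it, so Z=6.
Step 3. [col 1: S + T ≡ Z (mod 10)] column 1: given T=5, Z=6, carry-in 0, and digits 5,6 already taken and all letters distinct, S+T≡Z (mod 10) forces S=1 ⇒ S=1.
Step 4. [col 2: W + W ≡ V (mod 10)] no forcing yet in column 2 (carry-in 0); W=4 is free and consistent — try it ⇒ W=4.
Step 5. [col 2: W + W ≡ V (mod 10)] column 2: given W=4, carry-in 0, and digits 1,4,5,6 already taken and all letters distinct, W+W≡V (mod 10) forces V=8 ⇒ V=8.
Step 6. [col 4: Q + F ≡ M (mod 10)] column 4 (Q + F ≡ M (mod 10), carry-in 0) doesn't pin M yet; pick M=9 and continue, so M=9.
Step 7. [col 4: Q + F ≡ M (mod 10)] no forcing yet in column 4 (carry-in 0); F=7 is free and consistent — try it. So F=7.
Step 8. [col 4: Q + F ≡ M (mod 10)] column 4 reads Q+F+carry(0)=M with F=7, M=9; with digits 1,4,5,6,7,8,9 already taken and all letters distinct, the only value for Q is 2, so Q=2.

Answer: F=7, M=9, Q=2, S=1, T=5, V=8, W=4, Z=6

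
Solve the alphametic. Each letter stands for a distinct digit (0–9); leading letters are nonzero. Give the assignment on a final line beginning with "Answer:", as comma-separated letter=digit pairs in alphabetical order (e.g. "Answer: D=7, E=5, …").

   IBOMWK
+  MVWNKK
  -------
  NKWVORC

Step 1. [N] N is the leading digit of a 7-digit sum of two 6-digit numbers; the final carry is exactly 1. So N=1.
Step 2. [col 1: K + K ≡ C (mod 10)] several values work for K in column 1 (K + K ≡ C (mod 10), carry-in 0); try K=4, so K=4.
Step 3. [col 1: K + K ≡ C (mod 10)] in column 1 we have K+K≡C with carry-in 0; given K=4 and digits 1,4 already taken and all letters distinct, that pins C to 8 ⇒ C=8.
Step 4. [col 2: W + K ≡ R (mod 10)] W=6 is one option consistent with column 2 (W + K ≡ R (mod 10), carry-in 0) — take it ⇒ W=6.
Step 5. [col 2: W + K ≡ R (mod 10)] from column 2 (W=6, K=4, carry-in 0, digits 1,4,6,8 already taken and all letters distinct): R must equal 0, so R=0.
Step 6. [col 3: M + N ≡ O (mod 10)] column 3 (M + N ≡ O (mod 10), carry-in 1) doesn't pin M yet; pick M=5 and continue ⇒ M=5.
Step 7. [col 3: M + N ≡ O (mod 10)] from column 3 (M=5, N=1, carry-in 1, digits 0,1,4,5,6,8 already taken and all letters distinct): O must equal 7, so O=7.
Step 8. [col 4: O + W ≡ V (mod 10)] from column 4 (O=7, W=6, carry-in 0, digits 0,1,4,5,6,7,8 already taken and all letters distinct): V must equal 3. So V=3.
Step 9. [col 5: B + V ≡ W (mod 10)] from column 5 (V=3, W=6, carry-in 1, digits 0,1,3,4,5,6,7,8 already taken and all letters distinct): B must equal 2, so B=2.
Step 10. [col 6: I + M ≡ K (mod 10)] from column 6 (M=5, K=4, carry-in 0, digits 0,1,2,3,4,5,6,7,8 already taken and all letters distinct): I must equal 9 ⇒ I=9.

Answer: B=2, C=8, I=9, K=4, M=5, N=1, O=7, R=0, V=3, W=6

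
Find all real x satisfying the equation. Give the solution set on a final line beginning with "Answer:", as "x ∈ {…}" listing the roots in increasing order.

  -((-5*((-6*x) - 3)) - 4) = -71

Step 1. [-((-5*((-6*x) - 3)) - 4) = -71] leading − — multiply by −1 ⇒ neg: (-5*((-6*x) - 3)) - 4 = 71.
Step 2. [(-5*((-6*x) - 3)) - 4 = 71] add 4: x sits inside (… - 4), so sub: -5*((-6*x) - 3) = 75.
Step 3. [-5*((-6*x) - 3) = 75] divide by the outer -5, so div: (-6*x) - 3 = -15.
Step 4. [(-6*x) - 3 = -15] -3 is outermost — add 3 both sides, so sub: -6*x = -12.
Step 5. [-6*x = -12] leading coefficient -6: divide by -6. So div: x = 2.

Answer: x ∈ {2}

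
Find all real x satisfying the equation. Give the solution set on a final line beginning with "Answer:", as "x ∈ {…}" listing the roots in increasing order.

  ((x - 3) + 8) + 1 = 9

Step 1. [((x - 3) + 8) + 1 = 9] the outer +1 inverts by subtracting 1 ⇒ sub: (x - 3) + 8 = 8.
Step 2. [(x - 3) + 8 = 8] 8 comes off first (subtract 8), so sub: x - 3 = 0.
Step 3. [x - 3 = 0] -3 is outermost — add 3 both sides. So sub: x = 3.

Answer: x ∈ {3}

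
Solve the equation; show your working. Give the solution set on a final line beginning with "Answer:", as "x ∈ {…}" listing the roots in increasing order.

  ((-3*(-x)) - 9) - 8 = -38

Step 1. [((-3*(-x)) - 9) - 8 = -38] 8 comes off first (add 8). So sub: (-3*(-x)) - 9 = -30.
Step 2. [(-3*(-x)) - 9 = -30] common factor -3 (LHS and -30) — divide through, so factor: (-x) + 3 = 10.
Step 3. [(-x) + 3 = 10] the outer +3 inverts by subtracting 3, so sub: -x = 7.
Step 4. [-x = 7] leading − — multiply by −1 ⇒ neg: x = -7.

Answer: x ∈ {-7}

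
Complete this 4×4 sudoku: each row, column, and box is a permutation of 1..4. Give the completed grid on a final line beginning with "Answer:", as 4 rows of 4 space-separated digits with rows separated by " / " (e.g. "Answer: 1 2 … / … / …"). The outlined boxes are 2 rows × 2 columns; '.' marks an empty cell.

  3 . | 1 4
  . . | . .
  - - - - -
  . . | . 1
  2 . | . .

Step 1. [r4c4∈{3}] r4c4's peers cover all but 3. So r4c4=3.
Step 2. [r3c1∈{4}] r3c1 is down to just 4. So r3c1=4.
Step 3. [r2c2∈{1,2,4}] r2c2 is the only open cell in row 2 admitting 4 ⇒ r2c2=4.
Step 4. [r2c4∈{2}] r2c4 is down to just 2 ⇒ r2c4=2.
Step 5. [r2c1∈{1}] nothing but 1 survives at r2c1. So r2c1=1.
Step 6. [r3c2∈{3}] r3c2 has the single candidate 3 ⇒ r3c2=3.
Step 7. [r2c3∈{3}] r2c3 has the single candidate 3. So r2c3=3.
Step 8. [r4c3∈{4}] r4c3 has the single candidate 4 ⇒ r4c3=4.
Step 9. [r4c2∈{1}] r4c2 has the single candidate 1. So r4c2=1.
Step 10. [r1c2∈{2}] nothing but 2 survives at r1c2 ⇒ r1c2=2.
Step 11. [r3c3∈{2}] nothing but 2 survives at r3c3. So r3c3=2.

Answer: 3 2 1 4 / 1 4 3 2 / 4 3 2 1 / 2 1 4 3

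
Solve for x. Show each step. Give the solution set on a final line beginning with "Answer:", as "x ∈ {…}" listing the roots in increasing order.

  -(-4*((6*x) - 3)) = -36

Step 1. [-(-4*((6*x) - 3)) = -36] LHS negated; negate both sides ⇒ neg: -4*((6*x) - 3) = 36.
Step 2. [-4*((6*x) - 3) = 36] -4 out front; divide by -4. So div: (6*x) - 3 = -9.
Step 3. [(6*x) - 3 = -9] peel the -3: add 3 from each side. So sub: 6*x = -6.
Step 4. [6*x = -6] 6 out front; divide by 6 ⇒ div: x = -1.

Answer: x ∈ {-1}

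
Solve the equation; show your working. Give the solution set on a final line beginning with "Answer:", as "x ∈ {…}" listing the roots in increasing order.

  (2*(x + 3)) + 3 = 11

Step 1. [(2*(x + 3)) + 3 = 11] the outer +3 inverts by subtracting 3 ⇒ sub: 2*(x + 3) = 8.
Step 2. [2*(x + 3) = 8] 2·(inner) — divide through by 2 ⇒ div: x + 3 = 4.
Step 3. [x + 3 = 4] 3 comes off first (subtract 3) ⇒ sub: x = 1.

Answer: x ∈ {1}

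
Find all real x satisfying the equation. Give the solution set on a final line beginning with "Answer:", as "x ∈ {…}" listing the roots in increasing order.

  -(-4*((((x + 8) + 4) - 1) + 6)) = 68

Step 1. [-(-4*((((x + 8) + 4) - 1) + 6)) = 68] LHS negated; negate both sides ⇒ neg: -4*((((x + 8) + 4) - 1) + 6) = -68.
Step 2. [-4*((((x + 8) + 4) - 1) + 6) = -68] LHS = -4·(…); ÷-4 both sides. So div: (((x + 8) + 4) - 1) + 6 = 17.
Step 3. [(((x + 8) + 4) - 1) + 6 = 17] the outer +6 inverts by subtracting 6 ⇒ sub: ((x + 8) + 4) - 1 = 11.
Step 4. [((x + 8) + 4) - 1 = 11] the outer -1 inverts by adding 1. So sub: (x + 8) + 4 = 12.
Step 5. [(x + 8) + 4 = 12] +4 is outermost — subtract 4 both sides, so sub: x + 8 = 8.
Step 6. [x + 8 = 8] the outer +8 inverts by subtracting 8, so sub: x = 0.

Answer: x ∈ {0}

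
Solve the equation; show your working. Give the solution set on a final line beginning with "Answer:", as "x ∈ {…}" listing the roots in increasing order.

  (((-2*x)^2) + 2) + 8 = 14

Step 1. [(((-2*x)^2) + 2) + 8 = 14] peel the +8: subtract 8 from each side, so sub: ((-2*x)^2) + 2 = 6.
Step 2. [((-2*x)^2) + 2 = 6] subtract 2: x sits inside (… + 2) ⇒ sub: (-2*x)^2 = 4.
Step 3. [(-2*x)^2 = 4] √ both sides: 4 ≥ 0 gives two branches, so sqrt: -2*x = 2 or -2.
Step 4. [-2*x = 2 or -2] LHS = -2·(…); ÷-2 both sides, so div: x = -1 or 1.

Answer: x ∈ {-1, 1}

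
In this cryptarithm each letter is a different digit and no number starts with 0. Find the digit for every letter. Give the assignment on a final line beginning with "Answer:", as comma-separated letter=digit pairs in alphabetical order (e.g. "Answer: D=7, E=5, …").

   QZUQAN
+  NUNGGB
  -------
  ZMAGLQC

Step 1. [col 1: N + B ≡ C (mod 10)] no forcing yet in column 1 (carry-in 0); C=3 is free and consistent — try it. So C=3.
Step 2. [col 1: N + B ≡ C (mod 10)] several values work for B in column 1 (N + B ≡ C (mod 10), carry-in 0); try B=7. So B=7.
Step 3. [col 1: N + B ≡ C (mod 10)] column 1 reads N+B+carry(0)=C with B=7, C=3; with digits 3,7 already taken and all letters distinct, the only value for N is 6. So N=6.
Step 4. [col 2: A + G ≡ Q (mod 10)] no forcing yet in column 2 (carry-in 1); G=4 is free and consistent — try it. So G=4.
Step 5. [col 2: A + G ≡ Q (mod 10)] no forcing yet in column 2 (carry-in 1); A=0 is free and consistent — try it, so A=0.
Step 6. [Z] Z is the leading digit of a 7-digit sum of two 6-digit numbers; the final carry is exactly 1 ⇒ Z=1.
Step 7. [col 2: A + G ≡ Q (mod 10)] column 2: given A=0, G=4, carry-in 1, and digits 0,1,3,4,6,7 already taken and all letters distinct, A+G≡Q (mod 10) forces Q=5, so Q=5.
Step 8. [col 3: Q + G ≡ L (mod 10)] from column 3 (Q=5, G=4, carry-in 0, digits 0,1,3,4,5,6,7 already taken and all letters distinct): L must equal 9, so L=9.
Step 9. [col 4: U + N ≡ G (mod 10)] in column 4 we have U+N≡G with carry-in 0; given N=6, G=4 and digits 0,1,3,4,5,6,7,9 already taken and all letters distinct, that pins U to 8, so U=8.
Step 10. [col 6: Q + N ≡ M (mod 10)] column 6 reads Q+N+carry(1)=M with Q=5, N=6; with digits 0,1,3,4,5,6,7,8,9 already taken and all letters distinct, the only value for M is 2 ⇒ M=2.

Answer: A=0, B=7, C=3, G=4, L=9, M=2, N=6, Q=5, U=8, Z=1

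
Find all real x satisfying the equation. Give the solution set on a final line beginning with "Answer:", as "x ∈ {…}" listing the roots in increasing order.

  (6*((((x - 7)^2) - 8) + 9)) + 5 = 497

Step 1. [(6*((((x - 7)^2) - 8) + 9)) + 5 = 497] peel the +5: subtract 5 from each side ⇒ sub: 6*((((x - 7)^2) - 8) + 9) = 492.
Step 2. [6*((((x - 7)^2) - 8) + 9) = 492] 6 out front; divide by 6. So div: (((x - 7)^2) - 8) + 9 = 82.
Step 3. [(((x - 7)^2) - 8) + 9 = 82] +9 is outermost — subtract 9 both sides. So sub: ((x - 7)^2) - 8 = 73.
Step 4. [((x - 7)^2) - 8 = 73] the outer -8 inverts by adding 8, so sub: (x - 7)^2 = 81.
Step 5. [(x - 7)^2 = 81] 81 ≥ 0, LHS is (·)² — take ±√ ⇒ sqrt: x - 7 = 9 or -9.
Step 6. [x - 7 = 9 or -9] peel the -7: add 7 from each side, so sub: x = 16 or -2.

Answer: x ∈ {-2, 16}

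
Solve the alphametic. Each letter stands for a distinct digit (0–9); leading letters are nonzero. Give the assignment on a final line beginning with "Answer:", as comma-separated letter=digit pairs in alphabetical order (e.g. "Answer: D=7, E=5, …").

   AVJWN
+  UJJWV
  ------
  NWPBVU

Step 1. [col 1: N + V ≡ U (mod 10)] N=1 is one option consistent with column 1 (N + V ≡ U (mod 10), carry-in 0) — take it. So N=1.
Step 2. [col 1: N + V ≡ U (mod 10)] column 1 (N + V ≡ U (mod 10), carry-in 0) doesn't pin U yet; pick U=7 and continue ⇒ U=7.
Step 3. [col 1: N + V ≡ U (mod 10)] from column 1 (N=1, U=7, carry-in 0, digits 1,7 already taken and all letters distinct): V must equal 6. So V=6.
Step 4. [col 2: W + W ≡ V (mod 10)] several values work for W in column 2 (W + W ≡ V (mod 10), carry-in 0); try W=3, so W=3.
Step 5. [col 3: J + J ≡ B (mod 10)] column 3 (J + J ≡ B (mod 10), carry-in 0) doesn't pin B yet; pick B=8 and continue. So B=8.
Step 6. [col 3: J + J ≡ B (mod 10)] no forcing yet in column 3 (carry-in 0); J=4 is free and consistent — try it. So J=4.
Step 7. [col 4: V + J ≡ P (mod 10)] in column 4 we have V+J≡P with carry-in 0; given V=6, J=4 and digits 1,3,4,6,7,8 already taken and all letters distinct, that pins P to 0, so P=0.
Step 8. [col 5: A + U ≡ W (mod 10)] in column 5 we have A+U≡W with carry-in 1; given U=7, W=3 and digits 0,1,3,4,6,7,8 already taken and all letters distinct, that pins A to 5, so A=5.

Answer: A=5, B=8, J=4, N=1, P=0, U=7, V=6, W=3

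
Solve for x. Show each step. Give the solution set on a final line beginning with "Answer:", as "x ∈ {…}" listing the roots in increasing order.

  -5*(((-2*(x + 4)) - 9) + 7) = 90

Step 1. [-5*(((-2*(x + 4)) - 9) + 7) = 90] -5 out front; divide by -5 ⇒ div: ((-2*(x + 4)) - 9) + 7 = -18.
Step 2. [((-2*(x + 4)) - 9) + 7 = -18] subtract 7: x sits inside (… + 7). So sub: (-2*(x + 4)) - 9 = -25.
Step 3. [(-2*(x + 4)) - 9 = -25] 9 comes off first (add 9), so sub: -2*(x + 4) = -16.
Step 4. [-2*(x + 4) = -16] LHS = -2·(…); ÷-2 both sides, so div: x + 4 = 8.
Step 5. [x + 4 = 8] peel the +4: subtract 4 from each side, so sub: x = 4.

Answer: x ∈ {4}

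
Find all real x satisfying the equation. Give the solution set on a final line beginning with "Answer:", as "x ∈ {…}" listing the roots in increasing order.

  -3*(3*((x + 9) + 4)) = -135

Step 1. [-3*(3*((x + 9) + 4)) = -135] LHS = -3·(…); ÷-3 both sides, so div: 3*((x + 9) + 4) = 45.
Step 2. [3*((x + 9) + 4) = 45] divide by the outer 3. So div: (x + 9) + 4 = 15.
Step 3. [(x + 9) + 4 = 15] peel the +4: subtract 4 from each side ⇒ sub: x + 9 = 11.
Step 4. [x + 9 = 11] peel the +9: subtract 9 from each side ⇒ sub: x = 2.

Answer: x ∈ {2}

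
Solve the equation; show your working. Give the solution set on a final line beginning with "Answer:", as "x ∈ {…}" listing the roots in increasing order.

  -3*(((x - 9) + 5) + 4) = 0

Step 1. [-3*(((x - 9) + 5) + 4) = 0] LHS = -3·(…); ÷-3 both sides ⇒ div: ((x - 9) + 5) + 4 = 0.
Step 2. [((x - 9) + 5) + 4 = 0] subtract 4: x sits inside (… + 4). So sub: (x - 9) + 5 = -4.
Step 3. [(x - 9) + 5 = -4] subtract 5: x sits inside (… + 5). So sub: x - 9 = -9.
Step 4. [x - 9 = -9] the outer -9 inverts by adding 9 ⇒ sub: x = 0.

Answer: x ∈ {0}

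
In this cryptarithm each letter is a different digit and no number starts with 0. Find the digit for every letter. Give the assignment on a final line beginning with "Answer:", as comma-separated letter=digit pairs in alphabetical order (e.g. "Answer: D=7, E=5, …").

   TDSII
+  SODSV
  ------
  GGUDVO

Step 1. [col 1: I + V ≡ O (mod 10)] no forcing yet in column 1 (carry-in 0); O=7 is free and consistent — try it ⇒ O=7.
Step 2. [col 1: I + V ≡ O (mod 10)] no forcing yet in column 1 (carry-in 0); I=4 is free and consistent — try it ⇒ I=4.
Step 3. [col 1: I + V ≡ O (mod 10)] column 1 reads I+V+carry(0)=O with I=4, O=7; with digits 4,7 already taken and all letters distinct, the only value for V is 3 ⇒ V=3.
Step 4. [G] adding two 5-digit numbers gives at most 5+1 digits, and here it does — G is that final carry and must be 1. So G=1.
Step 5. [col 2: I + S ≡ V (mod 10)] from column 2 (I=4, V=3, carry-in 0, digits 1,3,4,7 already taken and all letters distinct): S must equal 9, so S=9.
Step 6. [col 3: S + D ≡ D (mod 10)] no forcing yet in column 3 (carry-in 1); D=0 is free and consistent — try it. So D=0.
Step 7. [col 4: D + O ≡ U (mod 10)] from column 4 (D=0, O=7, carry-in 1, digits 0,1,3,4,7,9 already taken and all letters distinct): U must equal 8 ⇒ U=8.
Step 8. [col 5: T + S ≡ G (mod 10)] from column 5 (S=9, G=1, carry-in 0, digits 0,1,3,4,7,8,9 already taken and all letters distinct): T must equal 2 ⇒ T=2.

Answer: D=0, G=1, I=4, O=7, S=9, T=2, U=8, V=3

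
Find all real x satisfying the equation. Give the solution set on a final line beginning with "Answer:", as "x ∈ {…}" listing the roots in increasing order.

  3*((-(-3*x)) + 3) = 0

Step 1. [3*((-(-3*x)) + 3) = 0] LHS = 3·(…); ÷3 both sides. So div: (-(-3*x)) + 3 = 0.
Step 2. [(-(-3*x)) + 3 = 0] +3 is outermost — subtract 3 both sides. So sub: -(-3*x) = -3.
Step 3. [-(-3*x) = -3] flip signs both sides ⇒ neg: -3*x = 3.
Step 4. [-3*x = 3] -3 out front; divide by -3, so div: x = -1.

Answer: x ∈ {-1}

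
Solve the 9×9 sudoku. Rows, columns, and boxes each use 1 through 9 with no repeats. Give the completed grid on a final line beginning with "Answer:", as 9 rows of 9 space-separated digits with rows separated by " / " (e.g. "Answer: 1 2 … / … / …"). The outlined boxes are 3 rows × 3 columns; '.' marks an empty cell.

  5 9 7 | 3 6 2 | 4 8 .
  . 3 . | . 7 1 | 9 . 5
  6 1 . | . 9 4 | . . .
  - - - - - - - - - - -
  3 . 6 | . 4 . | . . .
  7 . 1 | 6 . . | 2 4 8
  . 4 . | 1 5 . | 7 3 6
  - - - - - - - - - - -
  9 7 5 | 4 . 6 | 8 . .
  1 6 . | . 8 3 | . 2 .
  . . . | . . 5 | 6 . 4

Step 1. [r4c4∈{2,7,8,9}] 2 has one home in box 5: r4c4. So r4c4=2.
Step 2. [r9c2∈{2,8}] 2 has one home in col 2: r9c2 ⇒ r9c2=2.
Step 3. [r4c2∈{5,8}] in col 2, 8 fits only at r4c2 ⇒ r4c2=8.
Step 4. [r7c8∈{1}] r7c8's peers cover all but 1, so r7c8=1.
Step 5. [r3c9∈{2,3,7}] col 9 places 2 nowhere but r3c9, so r3c9=2.
Step 6. [r3c3∈{8}] r3c3 has the single candidate 8, so r3c3=8.
Step 7. [r8c9∈{7,9}] 7 has one home in col 9: r8c9. So r8c9=7.
Step 8. [r4c9∈{1,9}] 9 has one home in col 9: r4c9. So r4c9=9.
Step 9. [r6c1∈{2}] only 2 remains possible at r6c1 ⇒ r6c1=2.
Step 10. [r8c4∈{9}] r8c4 is down to just 9, so r8c4=9.
Step 11. [r4c8∈{5}] only 5 remains possible at r4c8. So r4c8=5.
Step 12. [r2c1∈{4}] r2c1 is down to just 4, so r2c1=4.
Step 13. [r6c3∈{9}] nothing but 9 survives at r6c3 ⇒ r6c3=9.
Step 14. [r1c9∈{1}] nothing but 1 survives at r1c9 ⇒ r1c9=1.
Step 15. [r3c7∈{3}] r3c7 is down to just 3. So r3c7=3.
Step 16. [r9c8∈{9}] only 9 remains possible at r9c8 ⇒ r9c8=9.
Step 17. [r9c4∈{7}] nothing but 7 survives at r9c4, so r9c4=7.
Step 18. [r5c5∈{3}] r5c5's peers cover all but 3 ⇒ r5c5=3.
Step 19. [r9c1∈{8}] r9c1 is down to just 8 ⇒ r9c1=8.
Step 20. [r5c6∈{9}] r5c6's peers cover all but 9. So r5c6=9.
Step 21. [r5c2∈{5}] nothing but 5 survives at r5c2. So r5c2=5.
Step 22. [r3c4∈{5}] r3c4 is down to just 5. So r3c4=5.
Step 23. [r7c9∈{3}] r7c9 is down to just 3 ⇒ r7c9=3.
Step 24. [r2c4∈{8}] only 8 remains possible at r2c4, so r2c4=8.
Step 25. [r9c5∈{1}] r9c5 has the single candidate 1. So r9c5=1.
Step 26. [r2c3∈{2}] only 2 remains possible at r2c3, so r2c3=2.
Step 27. [r2c8∈{6}] nothing but 6 survives at r2c8, so r2c8=6.
Step 28. [r3c8∈{7}] r3c8 has the single candidate 7. So r3c8=7.
Step 29. [r6c6∈{8}] only 8 remains possible at r6c6. So r6c6=8.
Step 30. [r8c7∈{5}] nothing but 5 survives at r8c7 ⇒ r8c7=5.
Step 31. [r4c6∈{7}] nothing but 7 survives at r4c6, so r4c6=7.
Step 32. [r4c7∈{1}] r4c7 is down to just 1 ⇒ r4c7=1.
Step 33. [r8c3∈{4}] r8c3 has the single candidate 4 ⇒ r8c3=4.
Step 34. [r7c5∈{2}] only 2 remains possible at r7c5. So r7c5=2.
Step 35. [r9c3∈{3}] nothing but 3 survives at r9c3 ⇒ r9c3=3.

Answer: 5 9 7 3 6 2 4 8 1 / 4 3 2 8 7 1 9 6 5 / 6 1 8 5 9 4 3 7 2 / 3 8 6 2 4 7 1 5 9 / 7 5 1 6 3 9 2 4 8 / 2 4 9 1 5 8 7 3 6 / 9 7 5 4 2 6 8 1 3 / 1 6 4 9 8 3 5 2 7 / 8 2 3 7 1 5 6 9 4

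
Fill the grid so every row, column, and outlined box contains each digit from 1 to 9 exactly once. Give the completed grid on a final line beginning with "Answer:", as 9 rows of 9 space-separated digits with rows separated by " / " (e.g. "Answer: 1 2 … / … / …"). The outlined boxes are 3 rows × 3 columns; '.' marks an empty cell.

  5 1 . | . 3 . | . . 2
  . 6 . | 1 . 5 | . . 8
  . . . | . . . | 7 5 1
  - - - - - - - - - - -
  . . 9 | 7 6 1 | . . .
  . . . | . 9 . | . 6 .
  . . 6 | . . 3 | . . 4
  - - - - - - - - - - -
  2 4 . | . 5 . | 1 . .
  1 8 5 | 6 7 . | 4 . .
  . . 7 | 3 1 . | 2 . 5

Step 1. [r4c9∈{3}] nothing but 3 survives at r4c9. So r4c9=3.
Step 2. [r4c1∈{4,8}] r4c1 is the only open cell in row 4 admitting 4 ⇒ r4c1=4.
Step 3. [r8c9∈{9}] nothing but 9 survives at r8c9. So r8c9=9.
Step 4. [r9c6∈{4,8,9}] in row 9, 4 fits only at r9c6. So r9c6=4.
Step 5. [r5c4∈{2,4,5,8}] r5c4 is the only open cell in row 5 admitting 4 ⇒ r5c4=4.
Step 6. [r6c8∈{1,2,7,8,9}] in row 6, 1 fits only at r6c8. So r6c8=1.
Step 7. [r6c4∈{2,5,8}] r6c4 is the only open cell in col 4 admitting 5. So r6c4=5.
Step 8. [r3c4∈{2,8,9}] in col 4, 2 fits only at r3c4, so r3c4=2.
Step 9. [r7c3∈{3}] only 3 remains possible at r7c3 ⇒ r7c3=3.
Step 10. [r2c1∈{3,7,9}] r2c1 is the only open cell in row 2 admitting 7. So r2c1=7.
Step 11. [r6c1∈{8}] r6c1 has the single candidate 8 ⇒ r6c1=8.
Step 12. [r3c5∈{4,8}] 8 has one home in col 5: r3c5 ⇒ r3c5=8.
Step 13. [r1c4∈{9}] r1c4 has the single candidate 9, so r1c4=9.
Step 14. [r2c8∈{3,4,9}] across col 8, 9 lands solely at r2c8 ⇒ r2c8=9.
Step 15. [r5c6∈{2,8}] 8 has one home in box 5: r5c6. So r5c6=8.
Step 16. [r3c3∈{4}] r3c3's peers cover all but 4, so r3c3=4.
Step 17. [r7c8∈{7,8}] col 8 places 7 nowhere but r7c8 ⇒ r7c8=7.
Step 18. [r4c8∈{2,8}] 2 has one home in col 8: r4c8 ⇒ r4c8=2.
Step 19. [r5c7∈{5}] r5c7's peers cover all but 5. So r5c7=5.
Step 20. [r5c1∈{3}] r5c1's peers cover all but 3 ⇒ r5c1=3.
Step 21. [r6c2∈{2,7}] 7 has one home in row 6: r6c2, so r6c2=7.
Step 22. [r9c2∈{9}] r9c2 has the single candidate 9. So r9c2=9.
Step 23. [r5c2∈{2}] r5c2's peers cover all but 2 ⇒ r5c2=2.
Step 24. [r3c6∈{6}] r3c6 has the single candidate 6. So r3c6=6.
Step 25. [r1c3∈{8}] only 8 remains possible at r1c3 ⇒ r1c3=8.
Step 26. [r7c6∈{9}] only 9 remains possible at r7c6. So r7c6=9.
Step 27. [r4c2∈{5}] r4c2's peers cover all but 5, so r4c2=5.
Step 28. [r7c4∈{8}] r7c4 is down to just 8, so r7c4=8.
Step 29. [r8c8∈{3}] r8c8 is down to just 3, so r8c8=3.
Step 30. [r5c9∈{7}] nothing but 7 survives at r5c9. So r5c9=7.
Step 31. [r9c1∈{6}] nothing but 6 survives at r9c1. So r9c1=6.
Step 32. [r3c2∈{3}] nothing but 3 survives at r3c2 ⇒ r3c2=3.
Step 33. [r5c3∈{1}] only 1 remains possible at r5c3. So r5c3=1.
Step 34. [r3c1∈{9}] only 9 remains possible at r3c1. So r3c1=9.
Step 35. [r1c8∈{4}] r1c8 is down to just 4 ⇒ r1c8=4.
Step 36. [r9c8∈{8}] r9c8 is down to just 8 ⇒ r9c8=8.
Step 37. [r6c7∈{9}] r6c7 is down to just 9. So r6c7=9.
Step 38. [r1c6∈{7}] only 7 remains possible at r1c6, so r1c6=7.
Step 39. [r2c3∈{2}] only 2 remains possible at r2c3 ⇒ r2c3=2.
Step 40. [r2c7∈{3}] r2c7 has the single candidate 3 ⇒ r2c7=3.
Step 41. [r7c9∈{6}] r7c9 is down to just 6. So r7c9=6.
Step 42. [r6c5∈{2}] r6c5's peers cover all but 2, so r6c5=2.
Step 43. [r8c6∈{2}] nothing but 2 survives at r8c6, so r8c6=2.
Step 44. [r1c7∈{6}] r1c7 is down to just 6. So r1c7=6.
Step 45. [r4c7∈{8}] r4c7's peers cover all but 8 ⇒ r4c7=8.
Step 46. [r2c5∈{4}] r2c5 has the single candidate 4, so r2c5=4.

Answer: 5 1 8 9 3 7 6 4 2 / 7 6 2 1 4 5 3 9 8 / 9 3 4 2 8 6 7 5 1 / 4 5 9 7 6 1 8 2 3 / 3 2 1 4 9 8 5 6 7 / 8 7 6 5 2 3 9 1 4 / 2 4 3 8 5 9 1 7 6 / 1 8 5 6 7 2 4 3 9 / 6 9 7 3 1 4 2 8 5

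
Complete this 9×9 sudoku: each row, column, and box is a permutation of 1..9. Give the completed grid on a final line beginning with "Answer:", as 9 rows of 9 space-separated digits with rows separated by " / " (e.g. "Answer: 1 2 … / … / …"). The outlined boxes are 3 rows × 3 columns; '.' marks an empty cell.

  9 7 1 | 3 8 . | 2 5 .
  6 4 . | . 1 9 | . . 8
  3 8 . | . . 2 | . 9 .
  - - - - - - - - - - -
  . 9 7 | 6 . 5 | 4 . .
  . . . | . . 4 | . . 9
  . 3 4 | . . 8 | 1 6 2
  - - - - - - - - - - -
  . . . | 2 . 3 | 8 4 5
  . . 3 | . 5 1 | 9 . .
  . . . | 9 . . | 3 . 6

Step 1. [r6c4∈{7}] only 7 remains possible at r6c4 ⇒ r6c4=7.
Step 2. [r4c1∈{1,2,8}] in row 4, 1 fits only at r4c1. So r4c1=1.
Step 3. [r3c5∈{4,6,7}] 7 has one home in box 2: r3c5. So r3c5=7.
Step 4. [r3c3∈{5}] nothing but 5 survives at r3c3. So r3c3=5.
Step 5. [r8c2∈{2,6}] in row 8, 6 fits only at r8c2 ⇒ r8c2=6.
Step 6. [r8c9∈{7}] only 7 remains possible at r8c9. So r8c9=7.
Step 7. [r4c9∈{3}] only 3 remains possible at r4c9, so r4c9=3.
Step 8. [r5c7∈{5,7}] 5 has one home in col 7: r5c7 ⇒ r5c7=5.
Step 9. [r5c2∈{2}] only 2 remains possible at r5c2 ⇒ r5c2=2.
Step 10. [r5c1∈{8}] nothing but 8 survives at r5c1, so r5c1=8.
Step 11. [r3c4∈{4}] r3c4's peers cover all but 4 ⇒ r3c4=4.
Step 12. [r9c8∈{1,2}] 1 has one home in col 8: r9c8, so r9c8=1.
Step 13. [r8c1∈{2,4}] r8c1 is the only open cell in row 8 admitting 4, so r8c1=4.
Step 14. [r9c1∈{2,5,7}] in col 1, 2 fits only at r9c1, so r9c1=2.
Step 15. [r2c8∈{3,7}] in row 2, 3 fits only at r2c8 ⇒ r2c8=3.
Step 16. [r2c7∈{7}] only 7 remains possible at r2c7, so r2c7=7.
Step 17. [r2c3∈{2}] nothing but 2 survives at r2c3 ⇒ r2c3=2.
Step 18. [r8c8∈{2}] r8c8's peers cover all but 2, so r8c8=2.
Step 19. [r7c2∈{1}] r7c2 is down to just 1. So r7c2=1.
Step 20. [r9c5∈{4}] r9c5's peers cover all but 4, so r9c5=4.
Step 21. [r4c5∈{2}] r4c5 is down to just 2 ⇒ r4c5=2.
Step 22. [r1c9∈{4}] r1c9's peers cover all but 4. So r1c9=4.
Step 23. [r5c4∈{1}] r5c4's peers cover all but 1 ⇒ r5c4=1.
Step 24. [r9c6∈{7}] only 7 remains possible at r9c6 ⇒ r9c6=7.
Step 25. [r9c2∈{5}] r9c2's peers cover all but 5, so r9c2=5.
Step 26. [r5c5∈{3}] only 3 remains possible at r5c5 ⇒ r5c5=3.
Step 27. [r8c4∈{8}] only 8 remains possible at r8c4, so r8c4=8.
Step 28. [r7c1∈{7}] only 7 remains possible at r7c1, so r7c1=7.
Step 29. [r7c3∈{9}] only 9 remains possible at r7c3. So r7c3=9.
Step 30. [r6c5∈{9}] r6c5 has the single candidate 9 ⇒ r6c5=9.
Step 31. [r5c3∈{6}] r5c3's peers cover all but 6. So r5c3=6.
Step 32. [r6c1∈{5}] r6c1 is down to just 5 ⇒ r6c1=5.
Step 33. [r9c3∈{8}] nothing but 8 survives at r9c3, so r9c3=8.
Step 34. [r3c7∈{6}] r3c7 is down to just 6, so r3c7=6.
Step 35. [r2c4∈{5}] r2c4 has the single candidate 5 ⇒ r2c4=5.
Step 36. [r7c5∈{6}] r7c5's peers cover all but 6 ⇒ r7c5=6.
Step 37. [r4c8∈{8}] r4c8 is down to just 8. So r4c8=8.
Step 38. [r5c8∈{7}] r5c8 has the single candidate 7 ⇒ r5c8=7.
Step 39. [r1c6∈{6}] nothing but 6 survives at r1c6, so r1c6=6.
Step 40. [r3c9∈{1}] r3c9's peers cover all but 1. So r3c9=1.

Answer: 9 7 1 3 8 6 2 5 4 / 6 4 2 5 1 9 7 3 8 / 3 8 5 4 7 2 6 9 1 / 1 9 7 6 2 5 4 8 3 / 8 2 6 1 3 4 5 7 9 / 5 3 4 7 9 8 1 6 2 / 7 1 9 2 6 3 8 4 5 / 4 6 3 8 5 1 9 2 7 / 2 5 8 9 4 7 3 1 6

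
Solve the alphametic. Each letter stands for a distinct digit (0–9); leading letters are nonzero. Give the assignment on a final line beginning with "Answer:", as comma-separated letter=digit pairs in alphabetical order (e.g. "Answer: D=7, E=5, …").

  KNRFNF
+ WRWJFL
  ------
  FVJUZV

Step 1. [col 1: F + L ≡ V (mod 10)] several values work for V in column 1 (F + L ≡ V (mod 10), carry-in 0); try V=9 ⇒ V=9.
Step 2. [col 1: F + L ≡ V (mod 10)] several values work for L in column 1 (F + L ≡ V (mod 10), carry-in 0); try L=6 ⇒ L=6.
Step 3. [col 1: F + L ≡ V (mod 10)] in column 1 we have F+L≡V with carry-in 0; given L=6, V=9 and digits 6,9 already taken and all letters distinct, that pins F to 3 ⇒ F=3.
Step 4. [col 2: N + F ≡ Z (mod 10)] N=5 is one option consistent with column 2 (N + F ≡ Z (mod 10), carry-in 0) — take it. So N=5.
Step 5. [col 2: N + F ≡ Z (mod 10)] from column 2 (N=5, F=3, carry-in 0, digits 3,5,6,9 already taken and all letters distinct): Z must equal 8 ⇒ Z=8.
Step 6. [col 3: F + J ≡ U (mod 10)] column 3 (F + J ≡ U (mod 10), carry-in 0) doesn't pin U yet; pick U=0 and continue. So U=0.
Step 7. [col 3: F + J ≡ U (mod 10)] from column 3 (F=3, U=0, carry-in 0, digits 0,3,5,6,8,9 already taken and all letters distinct): J must equal 7. So J=7.
Step 8. [col 4: R + W ≡ J (mod 10)] R=4 is one option consistent with column 4 (R + W ≡ J (mod 10), carry-in 1) — take it. So R=4.
Step 9. [col 4: R + W ≡ J (mod 10)] column 4: given R=4, J=7, carry-in 1, and digits 0,3,4,5,6,7,8,9 already taken and all letters distinct, R+W≡J (mod 10) forces W=2 ⇒ W=2.
Step 10. [col 6: K + W ≡ F (mod 10)] from column 6 (W=2, F=3, carry-in 0, digits 0,2,3,4,5,6,7,8,9 already taken and all letters distinct): K must equal 1. So K=1.

Answer: F=3, J=7, K=1, L=6, N=5, R=4, U=0, V=9, W=2, Z=8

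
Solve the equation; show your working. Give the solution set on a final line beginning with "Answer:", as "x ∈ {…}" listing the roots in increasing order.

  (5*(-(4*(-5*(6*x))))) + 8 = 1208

Step 1. [(5*(-(4*(-5*(6*x))))) + 8 = 1208] subtract 8: x sits inside (… + 8) ⇒ sub: 5*(-(4*(-5*(6*x)))) = 1200.
Step 2. [5*(-(4*(-5*(6*x)))) = 1200] 5 out front; divide by 5 ⇒ div: -(4*(-5*(6*x))) = 240.
Step 3. [-(4*(-5*(6*x))) = 240] leading − — multiply by −1, so neg: 4*(-5*(6*x)) = -240.
Step 4. [4*(-5*(6*x)) = -240] 4·(inner) — divide through by 4 ⇒ div: -5*(6*x) = -60.
Step 5. [-5*(6*x) = -60] -5·(inner) — divide through by -5, so div: 6*x = 12.
Step 6. [6*x = 12] leading coefficient 6: divide by 6, so div: x = 2.

Answer: x ∈ {2}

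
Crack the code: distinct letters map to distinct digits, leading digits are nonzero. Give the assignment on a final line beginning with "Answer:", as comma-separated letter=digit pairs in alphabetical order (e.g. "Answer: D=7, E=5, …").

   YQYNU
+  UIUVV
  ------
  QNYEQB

Step 1. [col 1: U + V ≡ B (mod 10)] column 1 (U + V ≡ B (mod 10), carry-in 0) doesn't pin V yet; pick V=7 and continue. So V=7.
Step 2. [Q] the sum has 6 digits but both addends have 5; that extra leading digit Q is the final carry, namely 1 ⇒ Q=1.
Step 3. [col 1: U + V ≡ B (mod 10)] column 1 (U + V ≡ B (mod 10), carry-in 0) doesn't pin U yet; pick U=5 and continue ⇒ U=5.
Step 4. [col 1: U + V ≡ B (mod 10)] column 1 reads U+V+carry(0)=B with U=5, V=7; with digits 1,5,7 already taken and all letters distinct, the only value for B is 2 ⇒ B=2.
Step 5. [col 2: N + V ≡ Q (mod 10)] column 2: given V=7, Q=1, carry-in 1, and digits 1,2,5,7 already taken and all letters distinct, N+V≡Q (mod 10) forces N=3, so N=3.
Step 6. [col 3: Y + U ≡ E (mod 10)] column 3 (Y + U ≡ E (mod 10), carry-in 1) doesn't pin Y yet; pick Y=8 and continue. So Y=8.
Step 7. [col 3: Y + U ≡ E (mod 10)] column 3: given Y=8, U=5, carry-in 1, and digits 1,2,3,5,7,8 already taken and all letters distinct, Y+U≡E (mod 10) forces E=4, so E=4.
Step 8. [col 4: Q + I ≡ Y (mod 10)] column 4 reads Q+I+carry(1)=Y with Q=1, Y=8; with digits 1,2,3,4,5,7,8 already taken and all letters distinct, the only value for I is 6 ⇒ I=6.

Answer: B=2, E=4, I=6, N=3, Q=1, U=5, V=7, Y=8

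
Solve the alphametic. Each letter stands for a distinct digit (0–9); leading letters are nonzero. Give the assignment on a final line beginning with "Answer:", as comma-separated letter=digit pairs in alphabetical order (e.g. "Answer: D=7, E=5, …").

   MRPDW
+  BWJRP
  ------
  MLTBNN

Step 1. [M] M is the leading digit of a 6-digit sum of two 5-digit numbers; the final carry is exactly 1 ⇒ M=1.
Step 2. [col 1: W + P ≡ N (mod 10)] no forcing yet in column 1 (carry-in 0); P=2 is free and consistent — try it, so P=2.
Step 3. [col 1: W + P ≡ N (mod 10)] no forcing yet in column 1 (carry-in 0); N=6 is free and consistent — try it ⇒ N=6.
Step 4. [col 1: W + P ≡ N (mod 10)] column 1 reads W+P+carry(0)=N with P=2, N=6; with digits 1,2,6 already taken and all letters distinct, the only value for W is 4. So W=4.
Step 5. [col 2: D + R ≡ N (mod 10)] several values work for R in column 2 (D + R ≡ N (mod 10), carry-in 0); try R=9 ⇒ R=9.
Step 6. [col 2: D + R ≡ N (mod 10)] column 2: given R=9, N=6, carry-in 0, and digits 1,2,4,6,9 already taken and all letters distinct, D+R≡N (mod 10) forces D=7 ⇒ D=7.
Step 7. [col 3: P + J ≡ B (mod 10)] column 3 (P + J ≡ B (mod 10), carry-in 1) doesn't pin J yet; pick J=5 and continue ⇒ J=5.
Step 8. [col 3: P + J ≡ B (mod 10)] in column 3 we have P+J≡B with carry-in 1; given P=2, J=5 and digits 1,2,4,5,6,7,9 already taken and all letters distinct, that pins B to 8, so B=8.
Step 9. [col 4: R + W ≡ T (mod 10)] column 4 reads R+W+carry(0)=T with R=9, W=4; with digits 1,2,4,5,6,7,8,9 already taken and all letters distinct, the only value for T is 3 ⇒ T=3.
Step 10. [col 5: M + B ≡ L (mod 10)] column 5: given M=1, B=8, carry-in 1, and digits 1,2,3,4,5,6,7,8,9 already taken and all letters distinct, M+B≡L (mod 10) forces L=0 ⇒ L=0.

Answer: B=8, D=7, J=5, L=0, M=1, N=6, P=2, R=9, T=3, W=4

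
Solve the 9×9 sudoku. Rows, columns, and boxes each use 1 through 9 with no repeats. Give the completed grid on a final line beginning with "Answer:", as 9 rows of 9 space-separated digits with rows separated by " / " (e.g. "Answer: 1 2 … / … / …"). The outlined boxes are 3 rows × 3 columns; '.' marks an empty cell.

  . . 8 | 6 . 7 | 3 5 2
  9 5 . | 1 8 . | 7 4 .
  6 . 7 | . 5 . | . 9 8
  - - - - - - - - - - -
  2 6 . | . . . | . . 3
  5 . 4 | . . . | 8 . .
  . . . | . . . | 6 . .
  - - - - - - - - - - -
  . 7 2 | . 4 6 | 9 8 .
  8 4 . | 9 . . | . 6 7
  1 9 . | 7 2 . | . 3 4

Step 1. [r9c7∈{5}] r9c7's peers cover all but 5. So r9c7=5.
Step 2. [r2c6∈{2,3}] 2 has one home in row 2: r2c6. So r2c6=2.
Step 3. [r5c5∈{1,3,6,7,9}] 6 has one home in row 5: r5c5. So r5c5=6.
Step 4. [r6c9∈{1,5,9}] 5 has one home in col 9: r6c9. So r6c9=5.
Step 5. [r6c2∈{1,3,8}] across col 2, 8 lands solely at r6c2. So r6c2=8.
Step 6. [r5c8∈{1,2,7}] 7 has one home in row 5: r5c8, so r5c8=7.
Step 7. [r4c8∈{1}] nothing but 1 survives at r4c8, so r4c8=1.
Step 8. [r6c3∈{1,3,9}] r6c3 is the only open cell in col 3 admitting 1, so r6c3=1.
Step 9. [r5c2∈{3}] r5c2 has the single candidate 3 ⇒ r5c2=3.
Step 10. [r7c4∈{3,5}] across row 7, 5 lands solely at r7c4 ⇒ r7c4=5.
Step 11. [r4c6∈{4,5,8,9}] in row 4, 5 fits only at r4c6 ⇒ r4c6=5.
Step 12. [r8c5∈{1,3}] r8c5 is the only open cell in col 5 admitting 1. So r8c5=1.
Step 13. [r6c5∈{3,7,9}] r6c5 is the only open cell in col 5 admitting 3, so r6c5=3.
Step 14. [r6c6∈{4,9}] r6c6 is the only open cell in row 6 admitting 9. So r6c6=9.
Step 15. [r6c4∈{2,4}] across row 6, 4 lands solely at r6c4 ⇒ r6c4=4.
Step 16. [r8c6∈{3}] r8c6 has the single candidate 3, so r8c6=3.
Step 17. [r3c2∈{1,2}] row 3 places 2 nowhere but r3c2, so r3c2=2.
Step 18. [r4c5∈{7}] r4c5's peers cover all but 7 ⇒ r4c5=7.
Step 19. [r3c4∈{3}] r3c4's peers cover all but 3 ⇒ r3c4=3.
Step 20. [r5c4∈{2}] r5c4's peers cover all but 2. So r5c4=2.
Step 21. [r2c3∈{3}] r2c3 has the single candidate 3 ⇒ r2c3=3.
Step 22. [r5c6∈{1}] r5c6 is down to just 1. So r5c6=1.
Step 23. [r6c1∈{7}] r6c1 is down to just 7. So r6c1=7.
Step 24. [r1c1∈{4}] r1c1's peers cover all but 4 ⇒ r1c1=4.
Step 25. [r4c7∈{4}] r4c7's peers cover all but 4 ⇒ r4c7=4.
Step 26. [r1c2∈{1}] nothing but 1 survives at r1c2 ⇒ r1c2=1.
Step 27. [r3c7∈{1}] r3c7 is down to just 1. So r3c7=1.
Step 28. [r4c3∈{9}] r4c3 has the single candidate 9. So r4c3=9.
Step 29. [r3c6∈{4}] nothing but 4 survives at r3c6, so r3c6=4.
Step 30. [r9c3∈{6}] r9c3's peers cover all but 6, so r9c3=6.
Step 31. [r7c9∈{1}] r7c9 is down to just 1. So r7c9=1.
Step 32. [r2c9∈{6}] r2c9 is down to just 6, so r2c9=6.
Step 33. [r7c1∈{3}] r7c1's peers cover all but 3 ⇒ r7c1=3.
Step 34. [r8c7∈{2}] r8c7 is down to just 2 ⇒ r8c7=2.
Step 35. [r9c6∈{8}] r9c6's peers cover all but 8, so r9c6=8.
Step 36. [r1c5∈{9}] r1c5 has the single candidate 9, so r1c5=9.
Step 37. [r5c9∈{9}] only 9 remains possible at r5c9. So r5c9=9.
Step 38. [r4c4∈{8}] r4c4's peers cover all but 8, so r4c4=8.
Step 39. [r6c8∈{2}] nothing but 2 survives at r6c8 ⇒ r6c8=2.
Step 40. [r8c3∈{5}] r8c3's peers cover all but 5 ⇒ r8c3=5.

Answer: 4 1 8 6 9 7 3 5 2 / 9 5 3 1 8 2 7 4 6 / 6 2 7 3 5 4 1 9 8 / 2 6 9 8 7 5 4 1 3 / 5 3 4 2 6 1 8 7 9 / 7 8 1 4 3 9 6 2 5 / 3 7 2 5 4 6 9 8 1 / 8 4 5 9 1 3 2 6 7 / 1 9 6 7 2 8 5 3 4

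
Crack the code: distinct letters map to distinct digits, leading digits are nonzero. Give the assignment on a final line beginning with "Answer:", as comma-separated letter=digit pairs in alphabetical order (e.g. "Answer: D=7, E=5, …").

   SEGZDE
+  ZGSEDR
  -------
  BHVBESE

Step 1. [col 1: E + R ≡ E (mod 10)] column 1 reads E+R+carry(0)=E with nothing yet; with all letters distinct, none taken yet, the only value for R is 0, so R=0.
Step 2. [col 1: E + R ≡ E (mod 10)] column 1 (E + R ≡ E (mod 10), carry-in 0) doesn't pin E yet; pick E=2 and continue. So E=2.
Step 3. [col 2: D + D ≡ S (mod 10)] D=8 is one option consistent with column 2 (D + D ≡ S (mod 10), carry-in 0) — take it. So D=8.
Step 4. [col 2: D + D ≡ S (mod 10)] column 2 reads D+D+carry(0)=S with D=8; with digits 0,2,8 already taken and all letters distinct, the only value for S is 6 ⇒ S=6.
Step 5. [col 3: Z + E ≡ E (mod 10)] column 3: given E=2, carry-in 1, and digits 0,2,6,8 already taken and all letters distinct, Z+E≡E (mod 10) forces Z=9, so Z=9.
Step 6. [col 4: G + S ≡ B (mod 10)] several values work for G in column 4 (G + S ≡ B (mod 10), carry-in 1); try G=4 ⇒ G=4.
Step 7. [col 4: G + S ≡ B (mod 10)] from column 4 (G=4, S=6, carry-in 1, digits 0,2,4,6,8,9 already taken and all letters distinct): B must equal 1, so B=1.
Step 8. [col 5: E + G ≡ V (mod 10)] from column 5 (E=2, G=4, carry-in 1, digits 0,1,2,4,6,8,9 already taken and all letters distinct): V must equal 7 ⇒ V=7.
Step 9. [col 6: S + Z ≡ H (mod 10)] from column 6 (S=6, Z=9, carry-in 0, digits 0,1,2,4,6,7,8,9 already taken and all letters distinct): H must equal 5. So H=5.

Answer: B=1, D=8, E=2, G=4, H=5, R=0, S=6, V=7, Z=9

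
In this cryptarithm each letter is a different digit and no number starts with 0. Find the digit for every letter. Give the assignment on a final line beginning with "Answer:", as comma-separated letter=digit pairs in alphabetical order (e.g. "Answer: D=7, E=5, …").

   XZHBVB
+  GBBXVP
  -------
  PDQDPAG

Step 1. [col 1: B + P ≡ G (mod 10)] several values work for G in column 1 (B + P ≡ G (mod 10), carry-in 0); try G=7, so G=7.
Step 2. [col 1: B + P ≡ G (mod 10)] several values work for P in column 1 (B + P ≡ G (mod 10), carry-in 0); try P=1. So P=1.
Step 3. [col 1: B + P ≡ G (mod 10)] column 1: given P=1, G=7, carry-in 0, and digits 1,7 already taken and all letters distinct, B+P≡G (mod 10) forces B=6. So B=6.
Step 4. [col 2: V + V ≡ A (mod 10)] A=8 is one option consistent with column 2 (V + V ≡ A (mod 10), carry-in 0) — take it, so A=8.
Step 5. [col 2: V + V ≡ A (mod 10)] column 2 (V + V ≡ A (mod 10), carry-in 0) doesn't pin V yet; pick V=9 and continue, so V=9.
Step 6. [col 3: B + X ≡ P (mod 10)] in column 3 we have B+X≡P with carry-in 1; given B=6, P=1 and digits 1,6,7,8,9 already taken and all letters distinct, that pins X to 4 ⇒ X=4.
Step 7. [col 4: H + B ≡ D (mod 10)] column 4 (H + B ≡ D (mod 10), carry-in 1) doesn't pin D yet; pick D=2 and continue, so D=2.
Step 8. [col 4: H + B ≡ D (mod 10)] column 4: given B=6, D=2, carry-in 1, and digits 1,2,4,6,7,8,9 already taken and all letters distinct, H+B≡D (mod 10) forces H=5, so H=5.
Step 9. [col 5: Z + B ≡ Q (mod 10)] column 5 reads Z+B+carry(1)=Q with B=6; with digits 1,2,4,5,6,7,8,9 already taken and all letters distinct, the only value for Q is 0. So Q=0.
Step 10. [col 5: Z + B ≡ Q (mod 10)] from column 5 (B=6, Q=0, carry-in 1, digits 0,1,2,4,5,6,7,8,9 already taken and all letters distinct): Z must equal 3, so Z=3.

Answer: A=8, B=6, D=2, G=7, H=5, P=1, Q=0, V=9, X=4, Z=3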